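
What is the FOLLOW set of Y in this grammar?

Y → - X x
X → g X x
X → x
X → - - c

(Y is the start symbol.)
{ $ }

To compute FOLLOW(Y), find every occurrence of Y on a right-hand side N → α Y β: add FIRST(β) \ {ε}, and if β is empty or nullable also add FOLLOW(N). Iterate to a fixed point.

Y is the start symbol, so $ ∈ FOLLOW(Y).
Y does not occur on any right-hand side.

Taking the union: FOLLOW(Y) = { $ }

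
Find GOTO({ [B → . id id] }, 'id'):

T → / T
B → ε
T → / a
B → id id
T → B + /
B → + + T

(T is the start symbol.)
GOTO(I, 'id') = CLOSURE({ [A → αX.β] : [A → α.Xβ] ∈ I, X = 'id' })

Items with dot before 'id', with the dot advanced:
  [B → . id id] → [B → id . id]
Closure adds nothing (no advanced item has the dot before a non-terminal).

GOTO = { [B → id . id] }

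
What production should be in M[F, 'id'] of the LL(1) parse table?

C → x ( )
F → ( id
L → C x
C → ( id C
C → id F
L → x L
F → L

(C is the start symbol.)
F → L

To find M[F, 'id'], we find productions for F where 'id' is in the predict set (PREDICT(N → α) = (FIRST(α) \ {ε}) ∪ (FOLLOW(N) if α ⇒* ε)).

Relevant sets:
  FIRST(L) = { '(', 'id', 'x' }

F → ( id: PREDICT = { '(' }
F → L: PREDICT = { '(', 'id', 'x' }
  'id' is in predict set, so this production goes in M[F, 'id']

M[F, 'id'] = F → L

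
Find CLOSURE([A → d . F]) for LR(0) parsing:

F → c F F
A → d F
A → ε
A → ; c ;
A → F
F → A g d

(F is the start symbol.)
{ [A → . ; c ;], [A → . F], [A → . d F], [A → .], [A → d . F], [F → . A g d], [F → . c F F] }

To compute CLOSURE, for each item [A → α.Bβ] where B is a non-terminal, add [B → .γ] for all productions B → γ; repeat for the newly added items until nothing changes.

Start with: [A → d . F]
  [A → d . F] has the dot before F: add [F → . c F F], [F → . A g d]
  [F → . A g d] has the dot before A: add [A → . d F], [A → .], [A → . ; c ;], [A → . F]
No further items can be added.

CLOSURE = { [A → . ; c ;], [A → . F], [A → . d F], [A → .], [A → d . F], [F → . A g d], [F → . c F F] }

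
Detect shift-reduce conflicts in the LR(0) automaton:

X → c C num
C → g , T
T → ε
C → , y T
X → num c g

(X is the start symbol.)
Augment with X' → X and build the canonical LR(0) collection (I0 = CLOSURE({[X' → . X]}), then GOTO on every symbol after a dot until no new states appear). It has 14 states:
  I0: { [X → . c C num], [X → . num c g], [X' → . X] }  — shift
  I1: { [X' → X .] }  — accept
  I2: { [C → . , y T], [C → . g , T], [X → c . C num] }  — shift
  I3: { [X → num . c g] }  — shift
  I4: { [X → num c . g] }  — shift
  I5: { [X → num c g .] }  — reduce
  I6: { [C → , . y T] }  — shift
  I7: { [X → c C . num] }  — shift
  I8: { [C → g . , T] }  — shift
  I9: { [C → g , . T], [T → .] }  — reduce
  I10: { [C → g , T .] }  — reduce
  I11: { [X → c C num .] }  — reduce
  I12: { [C → , y . T], [T → .] }  — reduce
  I13: { [C → , y T .] }  — reduce

No state contains both a complete item and a shift item.

Answer: No shift-reduce conflicts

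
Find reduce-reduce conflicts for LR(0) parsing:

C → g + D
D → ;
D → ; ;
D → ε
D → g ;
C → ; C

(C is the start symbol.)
No reduce-reduce conflicts

A reduce-reduce conflict occurs when an LR(0) state has two complete items [A → α .] and [B → β .] — both call for a reduction, and with no lookahead the parser cannot choose between them.

Augment with C' → C and build the canonical LR(0) collection (I0 = CLOSURE({[C' → . C]}), then GOTO on every symbol after a dot until no new states appear). It has 11 states:
  I0: { [C → . ; C], [C → . g + D], [C' → . C] }  — shift
  I1: { [C → . ; C], [C → . g + D], [C → ; . C] }  — shift
  I2: { [C' → C .] }  — accept
  I3: { [C → g . + D] }  — shift
  I4: { [C → g + . D], [D → . ; ;], [D → . ;], [D → . g ;], [D → .] }  — shift, reduce
  I5: { [D → ; . ;], [D → ; .] }  — shift, reduce
  I6: { [C → g + D .] }  — reduce
  I7: { [D → g . ;] }  — shift
  I8: { [D → g ; .] }  — reduce
  I9: { [D → ; ; .] }  — reduce
  I10: { [C → ; C .] }  — reduce

No state contains more than one complete item.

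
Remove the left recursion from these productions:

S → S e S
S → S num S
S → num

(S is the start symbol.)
S is directly left-recursive. The standard transformation for
  A → A α₁ | ... | A α_m | β₁ | ... | β_n
is
  A  → β₁ A' | ... | β_n A'
  A' → α₁ A' | ... | α_m A' | ε

S → num becomes S → num S'
S → S e S becomes S' → e S S'
S → S num S becomes S' → num S S'
Add S' → ε

Resulting grammar:
S → num S'
S' → e S S'
S' → num S S'
S' → ε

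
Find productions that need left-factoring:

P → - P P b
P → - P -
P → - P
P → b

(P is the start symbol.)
Yes, P has productions with common prefix '- P'

Left-factoring is needed when two productions for the same non-terminal
share a common prefix on the right-hand side.

Productions for P:
  P → - P P b
  P → - P -
  P → - P
  P → b

Found common prefix '- P' in productions for P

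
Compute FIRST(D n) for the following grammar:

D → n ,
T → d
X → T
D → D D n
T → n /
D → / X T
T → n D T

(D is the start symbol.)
FIRST sets of the non-terminals involved (from the grammar, by fixed-point iteration):
  FIRST(D) = { '/', 'n' }

To compute FIRST(D n), process the symbols left to right:
Symbol D is a non-terminal. Add FIRST(D) \ {ε} = { '/', 'n' }
D is not nullable (ε ∉ FIRST(D)), so stop here.
FIRST(D n) = { '/', 'n' }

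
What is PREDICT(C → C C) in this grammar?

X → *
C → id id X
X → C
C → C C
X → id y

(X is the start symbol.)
{ 'id' }

PREDICT(C → C C) = (FIRST(RHS) \ {ε}) ∪ (FOLLOW(C) if ε ∈ FIRST(RHS), i.e. RHS ⇒* ε)
FIRST(C) = { 'id' }
FIRST(C C) = { 'id' }
ε ∉ FIRST(C C), so FOLLOW(C) is not added.
PREDICT(C → C C) = { 'id' }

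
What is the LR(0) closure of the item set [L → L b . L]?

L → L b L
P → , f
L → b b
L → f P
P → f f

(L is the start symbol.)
{ [L → . L b L], [L → . b b], [L → . f P], [L → L b . L] }

Start with: [L → L b . L]
  [L → L b . L] has the dot before L: add [L → . L b L], [L → . b b], [L → . f P]
No further items can be added.

CLOSURE = { [L → . L b L], [L → . b b], [L → . f P], [L → L b . L] }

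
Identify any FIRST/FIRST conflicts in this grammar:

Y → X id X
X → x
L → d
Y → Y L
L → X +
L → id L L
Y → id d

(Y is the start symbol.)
A FIRST/FIRST conflict occurs when two productions N → α and N → β for the same non-terminal have FIRST(α) ∩ FIRST(β) ≠ ∅ (with ε ∈ FIRST of a nullable right-hand side, so two nullable alternatives also conflict).

FIRST sets of the non-terminals at (or reachable through a nullable prefix from) the front of some alternative:
  FIRST(X) = { 'x' }
  FIRST(Y) = { 'id', 'x' }

Productions for Y:
  Y → X id X: FIRST = { 'x' }
  Y → Y L: FIRST = { 'id', 'x' }
  Y → id d: FIRST = { 'id' }
Productions for L:
  L → d: FIRST = { 'd' }
  L → X +: FIRST = { 'x' }
  L → id L L: FIRST = { 'id' }
X has only one production, so no FIRST/FIRST conflict is possible there.

Conflict for Y: Y → X id X and Y → Y L
  Overlap: { 'x' }
Conflict for Y: Y → Y L and Y → id d
  Overlap: { 'id' }

Answer: Yes. Y → X id X / Y → Y L on { 'x' }; Y → Y L / Y → id d on { 'id' }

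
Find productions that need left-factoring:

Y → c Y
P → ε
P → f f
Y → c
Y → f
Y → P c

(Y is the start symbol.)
Left-factoring is needed when two productions for the same non-terminal
share a common prefix on the right-hand side.

Productions for Y:
  Y → c Y
  Y → c
  Y → f
  Y → P c
Productions for P:
  P → ε
  P → f f

Found common prefix 'c' in productions for Y

Answer: Yes, Y has productions with common prefix 'c'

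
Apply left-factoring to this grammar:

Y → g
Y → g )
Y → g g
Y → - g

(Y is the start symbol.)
Y → g Y'
Y' → ε
Y' → )
Y' → g
Y → - g

Left-factoring transforms A → αβ₁ | αβ₂ into A → αA' and A' → β₁ | β₂
(α is the longest common prefix among the alternatives). Repeat until
no nonterminal has two alternatives with a common prefix.

Round 1: Y has alternatives sharing prefix 'g'. Introduce Y': Y → g Y'
  Add: Y' → ε
  Add: Y' → )
  Add: Y' → g

No remaining common prefixes — done.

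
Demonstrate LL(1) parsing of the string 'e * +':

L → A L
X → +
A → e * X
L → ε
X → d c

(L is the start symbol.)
LL(1) parsing maintains a stack (initially the start symbol over $) and the input. At each step: if the stack top is a terminal, match it against the current input token; if it is a non-terminal N, replace it with the RHS of M[N, lookahead] (the unique production whose predict set contains the lookahead).

Stack is shown with the top on the left.

Stack      Input    Action
--------------------------
L $        e * + $  output L → A L
A L $      e * + $  output A → e * X
e * X L $  e * + $  match 'e'
* X L $    * + $    match '*'
X L $      + $      output X → +
+ L $      + $      match '+'
L $        $        output L → ε
$          $        accept

The string is accepted.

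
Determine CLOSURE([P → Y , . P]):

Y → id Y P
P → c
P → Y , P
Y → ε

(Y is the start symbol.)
{ [P → . Y , P], [P → . c], [P → Y , . P], [Y → . id Y P], [Y → .] }

To compute CLOSURE, for each item [A → α.Bβ] where B is a non-terminal, add [B → .γ] for all productions B → γ; repeat for the newly added items until nothing changes.

Start with: [P → Y , . P]
  [P → Y , . P] has the dot before P: add [P → . c], [P → . Y , P]
  [P → . Y , P] has the dot before Y: add [Y → . id Y P], [Y → .]
No further items can be added.

CLOSURE = { [P → . Y , P], [P → . c], [P → Y , . P], [Y → . id Y P], [Y → .] }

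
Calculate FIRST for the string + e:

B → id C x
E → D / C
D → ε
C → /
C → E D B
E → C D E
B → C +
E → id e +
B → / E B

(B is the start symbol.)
{ '+' }

To compute FIRST(+ e), process the symbols left to right:
Symbol + is a terminal. Add '+' and stop.
FIRST(+ e) = { '+' }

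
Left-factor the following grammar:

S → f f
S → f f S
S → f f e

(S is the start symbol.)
Left-factoring transforms A → αβ₁ | αβ₂ into A → αA' and A' → β₁ | β₂
(α is the longest common prefix among the alternatives). Repeat until
no nonterminal has two alternatives with a common prefix.

Round 1: S has alternatives sharing prefix 'f f'. Introduce S': S → f f S'
  Add: S' → ε
  Add: S' → S
  Add: S' → e

No remaining common prefixes — done.

Resulting grammar:
S → f f S'
S' → ε
S' → S
S' → e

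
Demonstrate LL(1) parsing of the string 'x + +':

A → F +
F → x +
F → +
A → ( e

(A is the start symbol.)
LL(1) parsing maintains a stack (initially the start symbol over $) and the input. At each step: if the stack top is a terminal, match it against the current input token; if it is a non-terminal N, replace it with the RHS of M[N, lookahead] (the unique production whose predict set contains the lookahead).

Stack is shown with the top on the left.

Stack    Input    Action
------------------------
A $      x + + $  output A → F +
F + $    x + + $  output F → x +
x + + $  x + + $  match 'x'
+ + $    + + $    match '+'
+ $      + $      match '+'
$        $        accept

The string is accepted.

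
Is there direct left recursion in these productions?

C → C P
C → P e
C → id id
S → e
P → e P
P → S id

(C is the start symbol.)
C → C P: LEFT RECURSIVE (starts with C)
C → P e: starts with P
C → id id: starts with id
S → e: starts with e
P → e P: starts with e
P → S id: starts with S

The grammar has direct left recursion on: C.

Answer: Yes, C is left-recursive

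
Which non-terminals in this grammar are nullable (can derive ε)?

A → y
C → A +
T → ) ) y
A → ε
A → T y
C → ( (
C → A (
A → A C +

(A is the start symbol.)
A non-terminal is nullable if it can derive ε (the empty string): either it has an ε-production, or it has a production whose right-hand side consists entirely of nullable non-terminals.

ε-productions: A → ε
So A is immediately nullable.
No further non-terminal can be added: every production for the remaining non-terminals contains a terminal or a non-nullable non-terminal.
Nullable = { 'A' }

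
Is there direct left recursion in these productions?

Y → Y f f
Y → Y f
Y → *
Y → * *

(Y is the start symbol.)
Yes, Y is left-recursive

Y → Y f f: LEFT RECURSIVE (starts with Y)
Y → Y f: LEFT RECURSIVE (starts with Y)
Y → *: starts with '*'
Y → * *: starts with '*'

The grammar has direct left recursion on: Y.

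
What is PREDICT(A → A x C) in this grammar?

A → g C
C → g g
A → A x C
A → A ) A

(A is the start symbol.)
PREDICT(A → A x C) = (FIRST(RHS) \ {ε}) ∪ (FOLLOW(A) if ε ∈ FIRST(RHS), i.e. RHS ⇒* ε)
FIRST(A) = { 'g' }
FIRST(A x C) = { 'g' }
ε ∉ FIRST(A x C), so FOLLOW(A) is not added.
PREDICT(A → A x C) = { 'g' }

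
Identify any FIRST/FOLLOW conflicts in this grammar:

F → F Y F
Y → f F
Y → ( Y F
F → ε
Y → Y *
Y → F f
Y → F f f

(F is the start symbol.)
Yes. F → F Y F with FOLLOW(F) on { '(', 'f' }

A FIRST/FOLLOW conflict occurs when a non-terminal N has a nullable alternative N → β (β ⇒* ε) and another alternative N → α with FIRST(α) ∩ FOLLOW(N) ≠ ∅: on such a lookahead the parser cannot decide between expanding α and letting N vanish via β.

Nullable non-terminals: F.
FIRST sets used below: FIRST(F) = { '(', 'f', ε }, FIRST(Y) = { '(', 'f' }

F: nullable alternative(s) F → ε; FOLLOW(F) = { $, '(', '*', 'f' }
  F → F Y F: FIRST \ {ε} = { '(', 'f' } — overlaps FOLLOW(F) on { '(', 'f' }: CONFLICT
  F → ε: FIRST \ {ε} = { } — this is the only nullable alternative, skip

Y has no nullable alternative, so no FIRST/FOLLOW check is needed there.

So the grammar has 1 FIRST/FOLLOW conflict (marked CONFLICT above).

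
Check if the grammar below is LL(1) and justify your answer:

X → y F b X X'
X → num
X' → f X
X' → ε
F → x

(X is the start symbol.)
A grammar is LL(1) if for each non-terminal N with multiple productions, the predict sets of those productions are pairwise disjoint, where PREDICT(N → α) = (FIRST(α) \ {ε}) ∪ (FOLLOW(N) if α ⇒* ε).

Relevant sets:
  FOLLOW(X') = { $, 'f' }

For X:
  PREDICT(X → y F b X X') = { 'y' }
  PREDICT(X → num) = { 'num' }
For X':
  PREDICT(X' → f X) = { 'f' }
  PREDICT(X' → ε) = { $, 'f' }
F has a single production, so nothing to check there.

Conflict found: Predict set conflict for X': { 'f' }
The grammar is NOT LL(1).

Answer: No. Predict set conflict for X': { 'f' }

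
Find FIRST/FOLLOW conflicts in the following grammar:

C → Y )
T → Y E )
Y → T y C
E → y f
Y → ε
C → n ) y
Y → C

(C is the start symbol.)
Yes. Y → T y C with FOLLOW(Y) on { ')', 'y' }; Y → C with FOLLOW(Y) on { ')', 'y' }

A FIRST/FOLLOW conflict occurs when a non-terminal N has a nullable alternative N → β (β ⇒* ε) and another alternative N → α with FIRST(α) ∩ FOLLOW(N) ≠ ∅: on such a lookahead the parser cannot decide between expanding α and letting N vanish via β.

Nullable non-terminals: Y.
FIRST sets used below: FIRST(T) = { ')', 'n', 'y' }, FIRST(C) = { ')', 'n', 'y' }

Y: nullable alternative(s) Y → ε; FOLLOW(Y) = { ')', 'y' }
  Y → T y C: FIRST \ {ε} = { ')', 'n', 'y' } — overlaps FOLLOW(Y) on { ')', 'y' }: CONFLICT
  Y → ε: FIRST \ {ε} = { } — this is the only nullable alternative, skip
  Y → C: FIRST \ {ε} = { ')', 'n', 'y' } — overlaps FOLLOW(Y) on { ')', 'y' }: CONFLICT

C, E, T have no nullable alternative, so no FIRST/FOLLOW check is needed there.

So the grammar has 2 FIRST/FOLLOW conflicts (marked CONFLICT above).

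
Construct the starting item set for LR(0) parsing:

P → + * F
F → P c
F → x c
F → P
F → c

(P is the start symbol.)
First, augment the grammar with P' → P
I₀ = CLOSURE({ [P' → . P] }):
  [P' → . P] has the dot before P: add [P → . + * F]
No further items can be added.

I₀ = { [P → . + * F], [P' → . P] }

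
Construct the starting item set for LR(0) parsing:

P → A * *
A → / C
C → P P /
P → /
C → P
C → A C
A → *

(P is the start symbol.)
{ [A → . *], [A → . / C], [P → . /], [P → . A * *], [P' → . P] }

First, augment the grammar with P' → P
I₀ = CLOSURE({ [P' → . P] }):
  [P' → . P] has the dot before P: add [P → . A * *], [P → . /]
  [P → . A * *] has the dot before A: add [A → . / C], [A → . *]
No further items can be added.

I₀ = { [A → . *], [A → . / C], [P → . /], [P → . A * *], [P' → . P] }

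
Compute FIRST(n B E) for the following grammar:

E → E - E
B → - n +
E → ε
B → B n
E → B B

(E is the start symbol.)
To compute FIRST(n B E), process the symbols left to right:
Symbol n is a terminal. Add 'n' and stop.
FIRST(n B E) = { 'n' }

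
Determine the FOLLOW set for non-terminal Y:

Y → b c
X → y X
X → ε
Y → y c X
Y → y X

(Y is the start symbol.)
To compute FOLLOW(Y), find every occurrence of Y on a right-hand side N → α Y β: add FIRST(β) \ {ε}, and if β is empty or nullable also add FOLLOW(N). Iterate to a fixed point.

Y is the start symbol, so $ ∈ FOLLOW(Y).
Y does not occur on any right-hand side.

Taking the union: FOLLOW(Y) = { $ }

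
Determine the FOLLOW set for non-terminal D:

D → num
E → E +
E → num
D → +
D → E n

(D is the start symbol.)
{ $ }

To compute FOLLOW(D), find every occurrence of D on a right-hand side N → α D β: add FIRST(β) \ {ε}, and if β is empty or nullable also add FOLLOW(N). Iterate to a fixed point.

D is the start symbol, so $ ∈ FOLLOW(D).
D does not occur on any right-hand side.

Taking the union: FOLLOW(D) = { $ }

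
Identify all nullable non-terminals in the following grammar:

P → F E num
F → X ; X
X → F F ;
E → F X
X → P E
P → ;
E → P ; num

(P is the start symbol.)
None

A non-terminal is nullable if it can derive ε (the empty string): either it has an ε-production, or it has a production whose right-hand side consists entirely of nullable non-terminals.

There are no ε-productions, so no non-terminal can derive ε.
No non-terminals are nullable.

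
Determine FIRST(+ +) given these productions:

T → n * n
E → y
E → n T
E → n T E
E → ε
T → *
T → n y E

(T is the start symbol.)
{ '+' }

To compute FIRST(+ +), process the symbols left to right:
Symbol + is a terminal. Add '+' and stop.
FIRST(+ +) = { '+' }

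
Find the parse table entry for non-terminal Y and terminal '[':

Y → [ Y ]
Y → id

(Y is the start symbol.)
To find M[Y, '['], we find productions for Y where '[' is in the predict set (PREDICT(N → α) = (FIRST(α) \ {ε}) ∪ (FOLLOW(N) if α ⇒* ε)).

Y → [ Y ]: PREDICT = { '[' }
  '[' is in predict set, so this production goes in M[Y, '[']
Y → id: PREDICT = { 'id' }

M[Y, '['] = Y → [ Y ]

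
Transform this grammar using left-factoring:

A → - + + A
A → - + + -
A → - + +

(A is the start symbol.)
A → - + + A'
A' → A
A' → -
A' → ε

Left-factoring transforms A → αβ₁ | αβ₂ into A → αA' and A' → β₁ | β₂
(α is the longest common prefix among the alternatives). Repeat until
no nonterminal has two alternatives with a common prefix.

Round 1: A has alternatives sharing prefix '- + +'. Introduce A': A → - + + A'
  Add: A' → A
  Add: A' → -
  Add: A' → ε

No remaining common prefixes — done.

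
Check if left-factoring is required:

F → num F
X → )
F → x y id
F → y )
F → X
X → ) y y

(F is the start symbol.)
Left-factoring is needed when two productions for the same non-terminal
share a common prefix on the right-hand side.

Productions for F:
  F → num F
  F → x y id
  F → y )
  F → X
Productions for X:
  X → )
  X → ) y y

Found common prefix ')' in productions for X

Answer: Yes, X has productions with common prefix ')'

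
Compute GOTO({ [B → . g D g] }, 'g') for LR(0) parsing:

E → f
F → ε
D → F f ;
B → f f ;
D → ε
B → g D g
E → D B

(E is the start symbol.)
{ [B → g . D g], [D → . F f ;], [D → .], [F → .] }

GOTO(I, 'g') = CLOSURE({ [A → αX.β] : [A → α.Xβ] ∈ I, X = 'g' })

Items with dot before 'g', with the dot advanced:
  [B → . g D g] → [B → g . D g]
Closure of the advanced items:
  [B → g . D g] has the dot before D: add [D → . F f ;], [D → .]
  [D → . F f ;] has the dot before F: add [F → .]

GOTO = { [B → g . D g], [D → . F f ;], [D → .], [F → .] }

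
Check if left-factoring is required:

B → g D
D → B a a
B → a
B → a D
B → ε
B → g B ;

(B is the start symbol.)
Yes, B has productions with common prefix 'g'; B has productions with common prefix 'a'

Left-factoring is needed when two productions for the same non-terminal
share a common prefix on the right-hand side.

Productions for B:
  B → g D
  B → a
  B → a D
  B → ε
  B → g B ;

Found common prefix 'g' in productions for B
Found common prefix 'a' in productions for B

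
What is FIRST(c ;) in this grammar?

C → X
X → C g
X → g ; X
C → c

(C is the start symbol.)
To compute FIRST(c ;), process the symbols left to right:
Symbol c is a terminal. Add 'c' and stop.
FIRST(c ;) = { 'c' }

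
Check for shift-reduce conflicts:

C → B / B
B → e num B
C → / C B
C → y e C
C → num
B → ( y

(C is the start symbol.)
No shift-reduce conflicts

Augment with C' → C and build the canonical LR(0) collection (I0 = CLOSURE({[C' → . C]}), then GOTO on every symbol after a dot until no new states appear). It has 17 states:
  I0: { [B → . ( y], [B → . e num B], [C → . / C B], [C → . B / B], [C → . num], [C → . y e C], [C' → . C] }  — shift
  I1: { [B → ( . y] }  — shift
  I2: { [B → . ( y], [B → . e num B], [C → . / C B], [C → . B / B], [C → . num], [C → . y e C], [C → / . C B] }  — shift
  I3: { [C → B . / B] }  — shift
  I4: { [C' → C .] }  — accept
  I5: { [B → e . num B] }  — shift
  I6: { [C → num .] }  — reduce
  I7: { [C → y . e C] }  — shift
  I8: { [B → . ( y], [B → . e num B], [C → . / C B], [C → . B / B], [C → . num], [C → . y e C], [C → y e . C] }  — shift
  I9: { [C → y e C .] }  — reduce
  I10: { [B → . ( y], [B → . e num B], [B → e num . B] }  — shift
  I11: { [B → e num B .] }  — reduce
  I12: { [B → . ( y], [B → . e num B], [C → B / . B] }  — shift
  I13: { [C → B / B .] }  — reduce
  I14: { [B → . ( y], [B → . e num B], [C → / C . B] }  — shift
  I15: { [C → / C B .] }  — reduce
  I16: { [B → ( y .] }  — reduce

No state contains both a complete item and a shift item.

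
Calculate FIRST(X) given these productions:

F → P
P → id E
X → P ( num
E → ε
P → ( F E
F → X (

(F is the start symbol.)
{ '(', 'id' }

To compute FIRST(X), examine every production with X on the left-hand side, reading each right-hand side left to right until a non-nullable symbol is reached.

FIRST sets of the other non-terminals involved (by the same procedure, iterated to a fixed point):
  FIRST(P) = { '(', 'id' }

From X → P ( num:
  - P is a non-terminal: add FIRST(P) \ {ε} = { '(', 'id' }
    P is not nullable, so stop

Collecting: FIRST(X) = { '(', 'id' }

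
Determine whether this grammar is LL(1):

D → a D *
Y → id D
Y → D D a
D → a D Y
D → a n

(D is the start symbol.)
Relevant sets:
  FIRST(D) = { 'a' }

For D:
  PREDICT(D → a D '*') = { 'a' }
  PREDICT(D → a D Y) = { 'a' }
  PREDICT(D → a n) = { 'a' }
For Y:
  PREDICT(Y → id D) = { 'id' }
  PREDICT(Y → D D a) = { 'a' }

Conflict found: Predict set conflict for D: { 'a' }
The grammar is NOT LL(1).

Answer: No. Predict set conflict for D: { 'a' }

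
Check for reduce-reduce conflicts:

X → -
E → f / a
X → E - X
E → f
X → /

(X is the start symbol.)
Augment with X' → X and build the canonical LR(0) collection (I0 = CLOSURE({[X' → . X]}), then GOTO on every symbol after a dot until no new states appear). It has 10 states:
  I0: { [E → . f / a], [E → . f], [X → . -], [X → . /], [X → . E - X], [X' → . X] }  — shift
  I1: { [X → - .] }  — reduce
  I2: { [X → / .] }  — reduce
  I3: { [X → E . - X] }  — shift
  I4: { [X' → X .] }  — accept
  I5: { [E → f . / a], [E → f .] }  — shift, reduce
  I6: { [E → f / . a] }  — shift
  I7: { [E → f / a .] }  — reduce
  I8: { [E → . f / a], [E → . f], [X → . -], [X → . /], [X → . E - X], [X → E - . X] }  — shift
  I9: { [X → E - X .] }  — reduce

No state contains more than one complete item.

Answer: No reduce-reduce conflicts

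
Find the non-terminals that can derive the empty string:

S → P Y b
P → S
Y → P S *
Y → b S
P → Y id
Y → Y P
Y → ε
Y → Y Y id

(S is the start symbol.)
{ 'Y' }

A non-terminal is nullable if it can derive ε (the empty string): either it has an ε-production, or it has a production whose right-hand side consists entirely of nullable non-terminals.

ε-productions: Y → ε
So Y is immediately nullable.
No further non-terminal can be added: every production for the remaining non-terminals contains a terminal or a non-nullable non-terminal.
Nullable = { 'Y' }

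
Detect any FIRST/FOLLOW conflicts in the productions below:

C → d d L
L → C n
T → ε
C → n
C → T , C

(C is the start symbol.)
No FIRST/FOLLOW conflicts.

Nullable non-terminals: T.
T has a nullable alternative but only one production, so nothing to check.

C, L have no nullable alternative, so no FIRST/FOLLOW check is needed there.

No FIRST/FOLLOW conflicts found.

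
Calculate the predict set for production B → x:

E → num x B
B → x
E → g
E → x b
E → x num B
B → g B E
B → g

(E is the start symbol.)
PREDICT(B → x) = (FIRST(RHS) \ {ε}) ∪ (FOLLOW(B) if ε ∈ FIRST(RHS), i.e. RHS ⇒* ε)
FIRST(x) = { 'x' }
ε ∉ FIRST(x), so FOLLOW(B) is not added.
PREDICT(B → x) = { 'x' }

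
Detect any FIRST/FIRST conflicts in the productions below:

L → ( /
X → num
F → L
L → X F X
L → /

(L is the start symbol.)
FIRST sets of the non-terminals at (or reachable through a nullable prefix from) the front of some alternative:
  FIRST(X) = { 'num' }

Productions for L:
  L → ( /: FIRST = { '(' }
  L → X F X: FIRST = { 'num' }
  L → /: FIRST = { '/' }
X, F have only one production, so no FIRST/FIRST conflict is possible there.

All alternatives of each non-terminal have pairwise disjoint FIRST sets.

Answer: No FIRST/FIRST conflicts.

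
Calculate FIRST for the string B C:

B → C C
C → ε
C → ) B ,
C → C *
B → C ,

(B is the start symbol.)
FIRST sets of the non-terminals involved (from the grammar, by fixed-point iteration):
  FIRST(B) = { ')', '*', ',', ε }
  FIRST(C) = { ')', '*', ε }

To compute FIRST(B C), process the symbols left to right:
Symbol B is a non-terminal. Add FIRST(B) \ {ε} = { ')', '*', ',' }
B is nullable (ε ∈ FIRST(B)), continue to the next symbol.
Symbol C is a non-terminal. Add FIRST(C) \ {ε} = { ')', '*' }
C is nullable (ε ∈ FIRST(C)), continue to the next symbol.
All symbols are nullable, so ε is in the result.
FIRST(B C) = { ')', '*', ',', ε }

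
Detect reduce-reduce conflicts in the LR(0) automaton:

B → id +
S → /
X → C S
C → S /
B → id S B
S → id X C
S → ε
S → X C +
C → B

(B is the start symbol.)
A reduce-reduce conflict occurs when an LR(0) state has two complete items [A → α .] and [B → β .] — both call for a reduction, and with no lookahead the parser cannot choose between them.

Augment with B' → B and build the canonical LR(0) collection (I0 = CLOSURE({[B' → . B]}), then GOTO on every symbol after a dot until no new states appear). It has 18 states:
  I0: { [B → . id +], [B → . id S B], [B' → . B] }  — shift
  I1: { [B' → B .] }  — accept
  I2: { [B → . id +], [B → . id S B], [B → id . +], [B → id . S B], [C → . B], [C → . S /], [S → . /], [S → . X C +], [S → . id X C], [S → .], [X → . C S] }  — shift, reduce
  I3: { [B → id + .] }  — reduce
  I4: { [S → / .] }  — reduce
  I5: { [C → B .] }  — reduce
  I6: { [B → . id +], [B → . id S B], [C → . B], [C → . S /], [S → . /], [S → . X C +], [S → . id X C], [S → .], [X → . C S], [X → C . S] }  — shift, reduce
  I7: { [B → . id +], [B → . id S B], [B → id S . B], [C → S . /] }  — shift
  I8: { [B → . id +], [B → . id S B], [C → . B], [C → . S /], [S → . /], [S → . X C +], [S → . id X C], [S → .], [S → X . C +], [X → . C S] }  — shift, reduce
  I9: { [B → . id +], [B → . id S B], [B → id . +], [B → id . S B], [C → . B], [C → . S /], [S → . /], [S → . X C +], [S → . id X C], [S → .], [S → id . X C], [X → . C S] }  — shift, reduce
  I10: { [B → . id +], [B → . id S B], [C → . B], [C → . S /], [S → . /], [S → . X C +], [S → . id X C], [S → .], [S → X . C +], [S → id X . C], [X → . C S] }  — shift, reduce
  I11: { [B → . id +], [B → . id S B], [C → . B], [C → . S /], [S → . /], [S → . X C +], [S → . id X C], [S → .], [S → X C . +], [S → id X C .], [X → . C S], [X → C . S] }  — shift, 2 reduces
  I12: { [C → S . /] }  — shift
  I13: { [C → S / .] }  — reduce
  I14: { [S → X C + .] }  — reduce
  I15: { [C → S . /], [X → C S .] }  — shift, reduce
  I16: { [B → . id +], [B → . id S B], [C → . B], [C → . S /], [S → . /], [S → . X C +], [S → . id X C], [S → .], [S → X C . +], [X → . C S], [X → C . S] }  — shift, reduce
  I17: { [B → id S B .] }  — reduce

I11 contains complete items [S → .], [S → id X C .] — reduce-reduce conflict.

Answer: Yes — I11: [S → .] vs [S → id X C .]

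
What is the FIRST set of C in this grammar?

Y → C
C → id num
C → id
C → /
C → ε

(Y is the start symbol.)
To compute FIRST(C), examine every production with C on the left-hand side, reading each right-hand side left to right until a non-nullable symbol is reached.

From C → id num:
  - id is a terminal: add 'id' and stop
From C → id:
  - id is a terminal: add 'id' and stop
From C → /:
  - '/' is a terminal: add '/' and stop
From C → ε:
  - ε-production, so ε ∈ FIRST(C)

Collecting: FIRST(C) = { '/', 'id', ε }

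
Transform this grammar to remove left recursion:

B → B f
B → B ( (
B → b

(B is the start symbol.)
B is directly left-recursive. The standard transformation for
  A → A α₁ | ... | A α_m | β₁ | ... | β_n
is
  A  → β₁ A' | ... | β_n A'
  A' → α₁ A' | ... | α_m A' | ε

B → b becomes B → b B'
B → B f becomes B' → f B'
B → B ( ( becomes B' → ( ( B'
Add B' → ε

Resulting grammar:
B → b B'
B' → f B'
B' → ( ( B'
B' → ε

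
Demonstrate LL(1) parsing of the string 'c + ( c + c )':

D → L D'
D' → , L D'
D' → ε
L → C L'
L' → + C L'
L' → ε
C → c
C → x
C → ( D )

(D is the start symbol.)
LL(1) parsing maintains a stack (initially the start symbol over $) and the input. At each step: if the stack top is a terminal, match it against the current input token; if it is a non-terminal N, replace it with the RHS of M[N, lookahead] (the unique production whose predict set contains the lookahead).

Stack is shown with the top on the left.

Stack                Input            Action
--------------------------------------------
D $                  c + ( c + c ) $  output D → L D'
L D' $               c + ( c + c ) $  output L → C L'
C L' D' $            c + ( c + c ) $  output C → c
c L' D' $            c + ( c + c ) $  match 'c'
L' D' $              + ( c + c ) $    output L' → + C L'
+ C L' D' $          + ( c + c ) $    match '+'
C L' D' $            ( c + c ) $      output C → ( D )
( D ) L' D' $        ( c + c ) $      match '('
D ) L' D' $          c + c ) $        output D → L D'
L D' ) L' D' $       c + c ) $        output L → C L'
C L' D' ) L' D' $    c + c ) $        output C → c
c L' D' ) L' D' $    c + c ) $        match 'c'
L' D' ) L' D' $      + c ) $          output L' → + C L'
+ C L' D' ) L' D' $  + c ) $          match '+'
C L' D' ) L' D' $    c ) $            output C → c
c L' D' ) L' D' $    c ) $            match 'c'
L' D' ) L' D' $      ) $              output L' → ε
D' ) L' D' $         ) $              output D' → ε
) L' D' $            ) $              match ')'
L' D' $              $                output L' → ε
D' $                 $                output D' → ε
$                    $                accept

The string is accepted.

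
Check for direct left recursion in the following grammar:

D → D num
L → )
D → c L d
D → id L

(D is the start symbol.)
Yes, D is left-recursive

D → D num: LEFT RECURSIVE (starts with D)
L → ): starts with ')'
D → c L d: starts with c
D → id L: starts with id

The grammar has direct left recursion on: D.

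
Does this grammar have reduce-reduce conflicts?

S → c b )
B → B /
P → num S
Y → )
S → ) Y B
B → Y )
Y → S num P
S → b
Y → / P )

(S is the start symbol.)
No reduce-reduce conflicts

A reduce-reduce conflict occurs when an LR(0) state has two complete items [A → α .] and [B → β .] — both call for a reduction, and with no lookahead the parser cannot choose between them.

Augment with S' → S and build the canonical LR(0) collection (I0 = CLOSURE({[S' → . S]}), then GOTO on every symbol after a dot until no new states appear). It has 21 states:
  I0: { [S → . ) Y B], [S → . b], [S → . c b )], [S' → . S] }  — shift
  I1: { [S → ) . Y B], [S → . ) Y B], [S → . b], [S → . c b )], [Y → . )], [Y → . / P )], [Y → . S num P] }  — shift
  I2: { [S' → S .] }  — accept
  I3: { [S → b .] }  — reduce
  I4: { [S → c . b )] }  — shift
  I5: { [S → c b . )] }  — shift
  I6: { [S → c b ) .] }  — reduce
  I7: { [S → ) . Y B], [S → . ) Y B], [S → . b], [S → . c b )], [Y → ) .], [Y → . )], [Y → . / P )], [Y → . S num P] }  — shift, reduce
  I8: { [P → . num S], [Y → / . P )] }  — shift
  I9: { [Y → S . num P] }  — shift
  I10: { [B → . B /], [B → . Y )], [S → ) Y . B], [S → . ) Y B], [S → . b], [S → . c b )], [Y → . )], [Y → . / P )], [Y → . S num P] }  — shift
  I11: { [B → B . /], [S → ) Y B .] }  — shift, reduce
  I12: { [B → Y . )] }  — shift
  I13: { [B → Y ) .] }  — reduce
  I14: { [B → B / .] }  — reduce
  I15: { [P → . num S], [Y → S num . P] }  — shift
  I16: { [Y → S num P .] }  — reduce
  I17: { [P → num . S], [S → . ) Y B], [S → . b], [S → . c b )] }  — shift
  I18: { [P → num S .] }  — reduce
  I19: { [Y → / P . )] }  — shift
  I20: { [Y → / P ) .] }  — reduce

No state contains more than one complete item.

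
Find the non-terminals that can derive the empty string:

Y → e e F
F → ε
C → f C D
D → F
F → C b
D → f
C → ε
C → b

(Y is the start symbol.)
{ 'C', 'D', 'F' }

A non-terminal is nullable if it can derive ε (the empty string): either it has an ε-production, or it has a production whose right-hand side consists entirely of nullable non-terminals.

ε-productions: F → ε, C → ε
So F, C are immediately nullable.
D → F: every symbol on the right is nullable, so D is nullable too.
No further non-terminal can be added: every production for the remaining non-terminals contains a terminal or a non-nullable non-terminal.
Nullable = { 'C', 'D', 'F' }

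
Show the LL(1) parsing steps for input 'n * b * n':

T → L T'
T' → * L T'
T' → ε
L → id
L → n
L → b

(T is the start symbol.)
LL(1) parsing maintains a stack (initially the start symbol over $) and the input. At each step: if the stack top is a terminal, match it against the current input token; if it is a non-terminal N, replace it with the RHS of M[N, lookahead] (the unique production whose predict set contains the lookahead).

Stack is shown with the top on the left.

Stack     Input        Action
-----------------------------
T $       n * b * n $  output T → L T'
L T' $    n * b * n $  output L → n
n T' $    n * b * n $  match 'n'
T' $      * b * n $    output T' → * L T'
* L T' $  * b * n $    match '*'
L T' $    b * n $      output L → b
b T' $    b * n $      match 'b'
T' $      * n $        output T' → * L T'
* L T' $  * n $        match '*'
L T' $    n $          output L → n
n T' $    n $          match 'n'
T' $      $            output T' → ε
$         $            accept

The string is accepted.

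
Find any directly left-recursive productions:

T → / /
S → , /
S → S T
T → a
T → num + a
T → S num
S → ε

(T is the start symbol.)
Direct left recursion occurs when N → N α for some non-terminal N (the right-hand side begins with the left-hand side itself).

T → / /: starts with '/'
S → , /: starts with ','
S → S T: LEFT RECURSIVE (starts with S)
T → a: starts with a
T → num + a: starts with num
T → S num: starts with S
S → ε: starts with ε

The grammar has direct left recursion on: S.

Answer: Yes, S is left-recursive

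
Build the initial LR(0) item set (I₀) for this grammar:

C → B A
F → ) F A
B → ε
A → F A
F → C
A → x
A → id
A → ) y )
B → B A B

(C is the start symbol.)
First, augment the grammar with C' → C
I₀ = CLOSURE({ [C' → . C] }):
  [C' → . C] has the dot before C: add [C → . B A]
  [C → . B A] has the dot before B: add [B → .], [B → . B A B]
No further items can be added.

I₀ = { [B → . B A B], [B → .], [C → . B A], [C' → . C] }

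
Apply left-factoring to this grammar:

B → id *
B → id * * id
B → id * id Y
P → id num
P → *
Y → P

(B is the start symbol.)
Left-factoring transforms A → αβ₁ | αβ₂ into A → αA' and A' → β₁ | β₂
(α is the longest common prefix among the alternatives). Repeat until
no nonterminal has two alternatives with a common prefix.

Round 1: B has alternatives sharing prefix 'id *'. Introduce B': B → id * B'
  Add: B' → ε
  Add: B' → * id
  Add: B' → id Y

No remaining common prefixes — done.

Resulting grammar:
B → id * B'
B' → ε
B' → * id
B' → id Y
P → id num
P → *
Y → P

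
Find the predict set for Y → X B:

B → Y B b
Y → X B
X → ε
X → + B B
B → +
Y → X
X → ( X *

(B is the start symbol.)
PREDICT(Y → X B) = (FIRST(RHS) \ {ε}) ∪ (FOLLOW(Y) if ε ∈ FIRST(RHS), i.e. RHS ⇒* ε)
FIRST(X) = { '(', '+', ε }
FIRST(B) = { '(', '+' }
FIRST(X B) = { '(', '+' }
ε ∉ FIRST(X B), so FOLLOW(Y) is not added.
PREDICT(Y → X B) = { '(', '+' }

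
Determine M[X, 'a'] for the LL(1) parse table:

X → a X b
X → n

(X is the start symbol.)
To find M[X, 'a'], we find productions for X where 'a' is in the predict set (PREDICT(N → α) = (FIRST(α) \ {ε}) ∪ (FOLLOW(N) if α ⇒* ε)).

X → a X b: PREDICT = { 'a' }
  'a' is in predict set, so this production goes in M[X, 'a']
X → n: PREDICT = { 'n' }

M[X, 'a'] = X → a X b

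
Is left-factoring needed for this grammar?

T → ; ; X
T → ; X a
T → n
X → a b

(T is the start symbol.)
Left-factoring is needed when two productions for the same non-terminal
share a common prefix on the right-hand side.

Productions for T:
  T → ; ; X
  T → ; X a
  T → n

Found common prefix ';' in productions for T

Answer: Yes, T has productions with common prefix ';'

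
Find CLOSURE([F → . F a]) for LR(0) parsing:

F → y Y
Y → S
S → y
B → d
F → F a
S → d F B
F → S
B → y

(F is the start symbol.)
To compute CLOSURE, for each item [A → α.Bβ] where B is a non-terminal, add [B → .γ] for all productions B → γ; repeat for the newly added items until nothing changes.

Start with: [F → . F a]
  [F → . F a] has the dot before F: add [F → . y Y], [F → . S]
  [F → . S] has the dot before S: add [S → . y], [S → . d F B]
No further items can be added.

CLOSURE = { [F → . F a], [F → . S], [F → . y Y], [S → . d F B], [S → . y] }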